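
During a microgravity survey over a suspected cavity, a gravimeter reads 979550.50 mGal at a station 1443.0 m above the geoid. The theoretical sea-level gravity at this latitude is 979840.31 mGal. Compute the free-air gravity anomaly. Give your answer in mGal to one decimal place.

Free-air correction = 0.3086 × 1443.0 = 445.31 mGal
Free-air anomaly = 979550.50 − 979840.31 + (445.31) = 155.50 mGal

155.5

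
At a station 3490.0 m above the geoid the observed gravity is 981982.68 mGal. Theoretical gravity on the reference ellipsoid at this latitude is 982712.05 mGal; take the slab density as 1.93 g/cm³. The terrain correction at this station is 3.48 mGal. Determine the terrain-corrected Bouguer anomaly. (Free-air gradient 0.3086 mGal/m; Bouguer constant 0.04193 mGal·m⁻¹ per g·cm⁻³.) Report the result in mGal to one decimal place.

68.7

Free-air correction = 0.3086 × 3490.0 = 1077.01 mGal
Free-air anomaly = 981982.68 − 982712.05 + (1077.01) = 347.64 mGal
Bouguer slab correction = 0.04193 × 1.93 × 3490.0 = 282.43 mGal
Simple Bouguer anomaly = 347.64 − (282.43) = 65.21 mGal
Complete Bouguer anomaly = 65.21 + 3.48 = 68.69 mGal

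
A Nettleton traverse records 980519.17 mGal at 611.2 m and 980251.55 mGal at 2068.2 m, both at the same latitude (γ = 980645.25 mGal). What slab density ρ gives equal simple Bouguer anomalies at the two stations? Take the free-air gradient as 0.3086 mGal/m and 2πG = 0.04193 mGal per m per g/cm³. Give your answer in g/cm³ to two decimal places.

Δg_obs = 980251.55 − 980519.17 = -267.62 mGal over Δh = 2068.2 − 611.2 = 1457.0 m
Equal Bouguer anomalies ⇒ Δg_obs + (0.3086 − 0.04193ρ)·Δh = 0
0.3086 − 0.04193ρ = −Δg_obs/Δh = 0.18368
ρ = (0.3086 − 0.18368) / 0.04193 = 2.98 g/cm³

2.98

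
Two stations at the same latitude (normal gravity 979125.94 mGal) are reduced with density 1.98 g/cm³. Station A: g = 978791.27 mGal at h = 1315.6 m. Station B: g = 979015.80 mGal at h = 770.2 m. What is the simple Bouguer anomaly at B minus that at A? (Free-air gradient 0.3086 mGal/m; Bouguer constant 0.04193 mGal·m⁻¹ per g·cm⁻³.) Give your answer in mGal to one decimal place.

Δg_SB(A) = 978791.27 − 979125.94 + 0.3086×1315.6 − 0.04193×1.98×1315.6 = -37.90 mGal
Δg_SB(B) = 979015.80 − 979125.94 + 0.3086×770.2 − 0.04193×1.98×770.2 = 63.60 mGal
Difference = 63.60 − (-37.90) = 101.50 mGal

101.5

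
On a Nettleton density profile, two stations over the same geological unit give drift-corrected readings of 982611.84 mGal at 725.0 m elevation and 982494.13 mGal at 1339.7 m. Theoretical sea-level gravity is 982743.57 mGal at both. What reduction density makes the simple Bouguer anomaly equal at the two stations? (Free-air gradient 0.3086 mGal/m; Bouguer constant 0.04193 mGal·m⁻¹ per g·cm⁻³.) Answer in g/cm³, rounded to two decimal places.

2.79

Δg_obs = 982494.13 − 982611.84 = -117.71 mGal over Δh = 1339.7 − 725.0 = 614.7 m
Equal Bouguer anomalies ⇒ Δg_obs + (0.3086 − 0.04193ρ)·Δh = 0
0.3086 − 0.04193ρ = −Δg_obs/Δh = 0.19149
ρ = (0.3086 − 0.19149) / 0.04193 = 2.79 g/cm³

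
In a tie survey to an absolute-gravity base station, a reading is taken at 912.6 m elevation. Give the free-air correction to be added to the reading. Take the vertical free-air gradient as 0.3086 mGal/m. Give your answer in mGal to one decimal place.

Free-air correction = 0.3086 × 912.6 = 281.6 mGal

281.6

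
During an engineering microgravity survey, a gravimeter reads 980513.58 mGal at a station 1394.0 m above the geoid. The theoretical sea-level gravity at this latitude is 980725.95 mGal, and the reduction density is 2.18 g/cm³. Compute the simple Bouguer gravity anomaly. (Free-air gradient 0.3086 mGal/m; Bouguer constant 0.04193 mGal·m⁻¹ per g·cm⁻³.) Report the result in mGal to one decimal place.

90.4

Free-air correction = 0.3086 × 1394.0 = 430.19 mGal
Free-air anomaly = 980513.58 − 980725.95 + (430.19) = 217.82 mGal
Bouguer slab correction = 0.04193 × 2.18 × 1394.0 = 127.42 mGal
Simple Bouguer anomaly = 217.82 − (127.42) = 90.40 mGal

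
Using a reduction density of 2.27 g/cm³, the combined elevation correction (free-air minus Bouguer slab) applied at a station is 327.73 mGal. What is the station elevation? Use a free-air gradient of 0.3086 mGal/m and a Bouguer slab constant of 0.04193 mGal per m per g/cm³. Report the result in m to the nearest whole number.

Combined gradient = 0.3086 − 0.04193 × 2.27 = 0.2134189 mGal/m
h = 327.73 / 0.2134189 = 1535.62 m

1536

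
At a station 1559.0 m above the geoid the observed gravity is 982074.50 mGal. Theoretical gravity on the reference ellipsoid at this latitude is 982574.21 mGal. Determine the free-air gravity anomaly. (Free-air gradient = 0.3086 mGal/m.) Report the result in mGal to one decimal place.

Free-air correction = 0.3086 × 1559.0 = 481.11 mGal
Free-air anomaly = 982074.50 − 982574.21 + (481.11) = -18.60 mGal

-18.6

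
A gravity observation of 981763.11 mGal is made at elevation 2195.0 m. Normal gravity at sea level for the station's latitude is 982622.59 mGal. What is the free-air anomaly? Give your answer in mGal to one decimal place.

-182.1

Free-air correction = 0.3086 × 2195.0 = 677.38 mGal
Free-air anomaly = 981763.11 − 982622.59 + (677.38) = -182.10 mGal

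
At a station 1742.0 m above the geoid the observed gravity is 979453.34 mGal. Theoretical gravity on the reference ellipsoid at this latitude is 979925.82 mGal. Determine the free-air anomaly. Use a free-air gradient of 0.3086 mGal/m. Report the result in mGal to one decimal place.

Free-air correction = 0.3086 × 1742.0 = 537.58 mGal
Free-air anomaly = 979453.34 − 979925.82 + (537.58) = 65.10 mGal

65.1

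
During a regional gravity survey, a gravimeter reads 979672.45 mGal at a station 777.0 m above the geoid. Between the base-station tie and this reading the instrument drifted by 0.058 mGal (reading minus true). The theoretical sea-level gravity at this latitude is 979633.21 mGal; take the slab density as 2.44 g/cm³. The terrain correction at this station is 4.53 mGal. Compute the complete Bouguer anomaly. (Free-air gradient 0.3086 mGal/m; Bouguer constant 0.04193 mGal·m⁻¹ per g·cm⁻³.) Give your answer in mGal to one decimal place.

204.0

Drift-corrected reading = 979672.45 − (0.058) = 979672.392 mGal
Free-air correction = 0.3086 × 777.0 = 239.78 mGal
Free-air anomaly = 979672.392 − 979633.21 + (239.78) = 278.962 mGal
Bouguer slab correction = 0.04193 × 2.44 × 777.0 = 79.49 mGal
Simple Bouguer anomaly = 278.962 − (79.49) = 199.472 mGal
Complete Bouguer anomaly = 199.472 + 4.53 = 204.002 mGal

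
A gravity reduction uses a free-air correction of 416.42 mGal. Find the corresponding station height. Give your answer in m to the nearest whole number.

h = 416.42 / 0.3086 = 1349.38 m

1349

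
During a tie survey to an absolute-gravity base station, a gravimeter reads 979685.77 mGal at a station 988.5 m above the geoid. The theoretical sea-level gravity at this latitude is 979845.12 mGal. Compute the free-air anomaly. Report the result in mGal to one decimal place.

Free-air correction = 0.3086 × 988.5 = 305.05 mGal
Free-air anomaly = 979685.77 − 979845.12 + (305.05) = 145.70 mGal

145.7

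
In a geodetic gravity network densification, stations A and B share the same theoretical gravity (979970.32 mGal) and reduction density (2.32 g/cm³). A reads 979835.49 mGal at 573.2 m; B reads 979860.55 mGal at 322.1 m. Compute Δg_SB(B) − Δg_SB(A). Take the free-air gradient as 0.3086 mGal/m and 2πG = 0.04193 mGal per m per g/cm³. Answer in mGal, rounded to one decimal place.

-28.0

Δg_SB(A) = 979835.49 − 979970.32 + 0.3086×573.2 − 0.04193×2.32×573.2 = -13.70 mGal
Δg_SB(B) = 979860.55 − 979970.32 + 0.3086×322.1 − 0.04193×2.32×322.1 = -41.70 mGal
Difference = -41.70 − (-13.70) = -28.00 mGal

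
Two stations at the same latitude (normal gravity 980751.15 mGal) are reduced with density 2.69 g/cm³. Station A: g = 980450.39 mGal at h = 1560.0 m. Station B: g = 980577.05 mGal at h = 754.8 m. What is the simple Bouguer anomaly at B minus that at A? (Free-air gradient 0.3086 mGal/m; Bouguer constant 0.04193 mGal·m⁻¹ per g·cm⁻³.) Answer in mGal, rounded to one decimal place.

-31.0

Δg_SB(A) = 980450.39 − 980751.15 + 0.3086×1560.0 − 0.04193×2.69×1560.0 = 4.70 mGal
Δg_SB(B) = 980577.05 − 980751.15 + 0.3086×754.8 − 0.04193×2.69×754.8 = -26.30 mGal
Difference = -26.30 − (4.70) = -31.00 mGal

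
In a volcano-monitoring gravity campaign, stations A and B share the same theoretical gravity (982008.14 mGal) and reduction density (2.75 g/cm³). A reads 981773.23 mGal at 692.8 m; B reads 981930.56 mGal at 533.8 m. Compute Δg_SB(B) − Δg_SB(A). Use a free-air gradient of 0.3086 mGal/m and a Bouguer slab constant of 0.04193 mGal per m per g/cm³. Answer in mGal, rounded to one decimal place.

126.6

Δg_SB(A) = 981773.23 − 982008.14 + 0.3086×692.8 − 0.04193×2.75×692.8 = -101.00 mGal
Δg_SB(B) = 981930.56 − 982008.14 + 0.3086×533.8 − 0.04193×2.75×533.8 = 25.60 mGal
Difference = 25.60 − (-101.00) = 126.60 mGal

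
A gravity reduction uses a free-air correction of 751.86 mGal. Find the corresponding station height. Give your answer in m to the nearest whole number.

2436

h = 751.86 / 0.3086 = 2436.36 m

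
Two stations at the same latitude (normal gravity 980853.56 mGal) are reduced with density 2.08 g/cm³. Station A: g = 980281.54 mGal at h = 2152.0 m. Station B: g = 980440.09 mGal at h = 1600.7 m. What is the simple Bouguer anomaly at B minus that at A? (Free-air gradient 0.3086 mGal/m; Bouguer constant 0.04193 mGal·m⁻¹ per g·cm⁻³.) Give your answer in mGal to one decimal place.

36.5

Δg_SB(A) = 980281.54 − 980853.56 + 0.3086×2152.0 − 0.04193×2.08×2152.0 = -95.60 mGal
Δg_SB(B) = 980440.09 − 980853.56 + 0.3086×1600.7 − 0.04193×2.08×1600.7 = -59.10 mGal
Difference = -59.10 − (-95.60) = 36.50 mGal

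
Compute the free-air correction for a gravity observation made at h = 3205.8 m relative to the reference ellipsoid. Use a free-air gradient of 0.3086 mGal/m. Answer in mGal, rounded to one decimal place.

Free-air correction = 0.3086 × 3205.8 = 989.3 mGal

989.3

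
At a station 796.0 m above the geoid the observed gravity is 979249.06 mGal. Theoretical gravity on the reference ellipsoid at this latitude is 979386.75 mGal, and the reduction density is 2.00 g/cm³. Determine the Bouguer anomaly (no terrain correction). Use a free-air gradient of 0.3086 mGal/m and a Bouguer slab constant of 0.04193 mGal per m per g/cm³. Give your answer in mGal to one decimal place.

Free-air correction = 0.3086 × 796.0 = 245.65 mGal
Free-air anomaly = 979249.06 − 979386.75 + (245.65) = 107.96 mGal
Bouguer slab correction = 0.04193 × 2.00 × 796.0 = 66.75 mGal
Simple Bouguer anomaly = 107.96 − (66.75) = 41.21 mGal

41.2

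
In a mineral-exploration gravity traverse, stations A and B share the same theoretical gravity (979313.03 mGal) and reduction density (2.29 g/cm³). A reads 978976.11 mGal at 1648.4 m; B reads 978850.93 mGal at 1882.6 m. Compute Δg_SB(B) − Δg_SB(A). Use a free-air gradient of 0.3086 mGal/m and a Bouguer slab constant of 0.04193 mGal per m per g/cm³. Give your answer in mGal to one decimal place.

Δg_SB(A) = 978976.11 − 979313.03 + 0.3086×1648.4 − 0.04193×2.29×1648.4 = 13.50 mGal
Δg_SB(B) = 978850.93 − 979313.03 + 0.3086×1882.6 − 0.04193×2.29×1882.6 = -61.90 mGal
Difference = -61.90 − (13.50) = -75.40 mGal

-75.4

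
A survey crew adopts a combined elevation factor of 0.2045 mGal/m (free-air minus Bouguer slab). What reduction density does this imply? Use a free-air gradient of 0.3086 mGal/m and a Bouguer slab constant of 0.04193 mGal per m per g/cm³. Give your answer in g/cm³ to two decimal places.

0.2045 = 0.3086 − 0.04193 × ρ
ρ = (0.3086 − 0.2045) / 0.04193 = 2.48 g/cm³

2.48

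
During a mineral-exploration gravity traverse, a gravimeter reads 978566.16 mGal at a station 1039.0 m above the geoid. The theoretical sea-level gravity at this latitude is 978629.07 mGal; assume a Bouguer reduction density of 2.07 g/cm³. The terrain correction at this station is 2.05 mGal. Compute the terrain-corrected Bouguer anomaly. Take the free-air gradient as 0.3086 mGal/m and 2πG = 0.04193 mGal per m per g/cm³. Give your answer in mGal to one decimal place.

169.6

Free-air correction = 0.3086 × 1039.0 = 320.64 mGal
Free-air anomaly = 978566.16 − 978629.07 + (320.64) = 257.73 mGal
Bouguer slab correction = 0.04193 × 2.07 × 1039.0 = 90.18 mGal
Simple Bouguer anomaly = 257.73 − (90.18) = 167.55 mGal
Complete Bouguer anomaly = 167.55 + 2.05 = 169.60 mGal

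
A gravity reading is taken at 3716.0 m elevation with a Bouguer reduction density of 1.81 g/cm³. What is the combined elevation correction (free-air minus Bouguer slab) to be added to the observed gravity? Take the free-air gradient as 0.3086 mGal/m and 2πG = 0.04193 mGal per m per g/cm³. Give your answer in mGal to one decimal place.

864.7

Combined gradient = 0.3086 − 0.04193 × 1.81 = 0.2327067 mGal/m
Combined elevation correction = 0.2327067 × 3716.0 = 864.7 mGal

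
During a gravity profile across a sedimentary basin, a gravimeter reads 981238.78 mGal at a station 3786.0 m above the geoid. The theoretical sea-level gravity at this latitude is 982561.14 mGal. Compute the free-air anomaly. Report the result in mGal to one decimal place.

-154.0

Free-air correction = 0.3086 × 3786.0 = 1168.36 mGal
Free-air anomaly = 981238.78 − 982561.14 + (1168.36) = -154.00 mGal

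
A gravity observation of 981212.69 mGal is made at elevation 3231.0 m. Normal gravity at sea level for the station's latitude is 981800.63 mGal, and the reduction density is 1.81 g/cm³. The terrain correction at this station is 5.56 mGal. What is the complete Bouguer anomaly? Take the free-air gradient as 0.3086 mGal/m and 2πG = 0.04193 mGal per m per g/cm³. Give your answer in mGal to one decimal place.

Free-air correction = 0.3086 × 3231.0 = 997.09 mGal
Free-air anomaly = 981212.69 − 981800.63 + (997.09) = 409.15 mGal
Bouguer slab correction = 0.04193 × 1.81 × 3231.0 = 245.21 mGal
Simple Bouguer anomaly = 409.15 − (245.21) = 163.94 mGal
Complete Bouguer anomaly = 163.94 + 5.56 = 169.50 mGal

169.5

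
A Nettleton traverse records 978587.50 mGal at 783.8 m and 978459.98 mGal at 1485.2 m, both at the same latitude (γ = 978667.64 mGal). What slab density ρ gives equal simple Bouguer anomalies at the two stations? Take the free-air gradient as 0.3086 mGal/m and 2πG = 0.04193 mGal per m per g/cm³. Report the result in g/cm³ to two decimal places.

Δg_obs = 978459.98 − 978587.50 = -127.52 mGal over Δh = 1485.2 − 783.8 = 701.4 m
Equal Bouguer anomalies ⇒ Δg_obs + (0.3086 − 0.04193ρ)·Δh = 0
0.3086 − 0.04193ρ = −Δg_obs/Δh = 0.18181
ρ = (0.3086 − 0.18181) / 0.04193 = 3.02 g/cm³

3.02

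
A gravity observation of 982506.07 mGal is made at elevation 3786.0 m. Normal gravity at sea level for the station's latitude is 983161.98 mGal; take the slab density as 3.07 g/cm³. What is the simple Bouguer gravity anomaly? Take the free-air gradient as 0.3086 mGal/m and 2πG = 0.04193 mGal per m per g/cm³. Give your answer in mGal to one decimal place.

Free-air correction = 0.3086 × 3786.0 = 1168.36 mGal
Free-air anomaly = 982506.07 − 983161.98 + (1168.36) = 512.45 mGal
Bouguer slab correction = 0.04193 × 3.07 × 3786.0 = 487.35 mGal
Simple Bouguer anomaly = 512.45 − (487.35) = 25.10 mGal

25.1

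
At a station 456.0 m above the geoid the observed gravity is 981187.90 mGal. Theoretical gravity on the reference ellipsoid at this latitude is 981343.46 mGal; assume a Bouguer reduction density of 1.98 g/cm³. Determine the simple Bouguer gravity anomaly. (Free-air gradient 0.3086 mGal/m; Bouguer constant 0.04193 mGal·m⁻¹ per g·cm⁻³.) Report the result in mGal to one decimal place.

-52.7

Free-air correction = 0.3086 × 456.0 = 140.72 mGal
Free-air anomaly = 981187.90 − 981343.46 + (140.72) = -14.84 mGal
Bouguer slab correction = 0.04193 × 1.98 × 456.0 = 37.86 mGal
Simple Bouguer anomaly = -14.84 − (37.86) = -52.70 mGal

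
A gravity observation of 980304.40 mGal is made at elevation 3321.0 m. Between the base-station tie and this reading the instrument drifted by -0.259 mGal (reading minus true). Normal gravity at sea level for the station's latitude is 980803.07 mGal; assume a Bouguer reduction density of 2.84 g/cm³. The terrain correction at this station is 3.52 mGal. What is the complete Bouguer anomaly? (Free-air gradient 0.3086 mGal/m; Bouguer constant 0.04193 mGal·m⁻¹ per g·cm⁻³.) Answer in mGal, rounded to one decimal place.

Drift-corrected reading = 980304.40 − (-0.259) = 980304.659 mGal
Free-air correction = 0.3086 × 3321.0 = 1024.86 mGal
Free-air anomaly = 980304.659 − 980803.07 + (1024.86) = 526.449 mGal
Bouguer slab correction = 0.04193 × 2.84 × 3321.0 = 395.47 mGal
Simple Bouguer anomaly = 526.449 − (395.47) = 130.979 mGal
Complete Bouguer anomaly = 130.979 + 3.52 = 134.499 mGal

134.5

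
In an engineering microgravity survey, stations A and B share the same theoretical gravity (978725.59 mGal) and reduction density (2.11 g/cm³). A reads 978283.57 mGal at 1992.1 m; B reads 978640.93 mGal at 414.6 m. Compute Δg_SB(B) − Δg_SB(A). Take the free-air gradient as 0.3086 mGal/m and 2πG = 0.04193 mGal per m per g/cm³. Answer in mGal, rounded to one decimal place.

10.1

Δg_SB(A) = 978283.57 − 978725.59 + 0.3086×1992.1 − 0.04193×2.11×1992.1 = -3.50 mGal
Δg_SB(B) = 978640.93 − 978725.59 + 0.3086×414.6 − 0.04193×2.11×414.6 = 6.60 mGal
Difference = 6.60 − (-3.50) = 10.10 mGal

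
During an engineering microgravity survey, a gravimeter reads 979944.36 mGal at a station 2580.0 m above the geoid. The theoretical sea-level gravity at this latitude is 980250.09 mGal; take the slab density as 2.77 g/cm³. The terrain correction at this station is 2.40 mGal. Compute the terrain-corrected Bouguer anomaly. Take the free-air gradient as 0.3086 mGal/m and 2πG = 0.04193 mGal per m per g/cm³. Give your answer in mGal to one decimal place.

Free-air correction = 0.3086 × 2580.0 = 796.19 mGal
Free-air anomaly = 979944.36 − 980250.09 + (796.19) = 490.46 mGal
Bouguer slab correction = 0.04193 × 2.77 × 2580.0 = 299.66 mGal
Simple Bouguer anomaly = 490.46 − (299.66) = 190.80 mGal
Complete Bouguer anomaly = 190.80 + 2.40 = 193.20 mGal

193.2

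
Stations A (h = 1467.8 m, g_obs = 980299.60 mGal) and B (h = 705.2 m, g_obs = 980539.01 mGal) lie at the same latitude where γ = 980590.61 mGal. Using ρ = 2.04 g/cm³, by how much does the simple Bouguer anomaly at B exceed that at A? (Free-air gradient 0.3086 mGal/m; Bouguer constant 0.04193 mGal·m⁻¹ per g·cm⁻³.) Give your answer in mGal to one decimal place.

69.3

Δg_SB(A) = 980299.60 − 980590.61 + 0.3086×1467.8 − 0.04193×2.04×1467.8 = 36.40 mGal
Δg_SB(B) = 980539.01 − 980590.61 + 0.3086×705.2 − 0.04193×2.04×705.2 = 105.70 mGal
Difference = 105.70 − (36.40) = 69.30 mGal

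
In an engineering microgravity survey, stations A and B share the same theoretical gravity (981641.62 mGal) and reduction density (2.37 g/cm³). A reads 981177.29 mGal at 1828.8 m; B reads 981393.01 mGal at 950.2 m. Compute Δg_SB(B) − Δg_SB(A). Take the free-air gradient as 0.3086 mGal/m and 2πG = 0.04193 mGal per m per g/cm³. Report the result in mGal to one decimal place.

31.9

Δg_SB(A) = 981177.29 − 981641.62 + 0.3086×1828.8 − 0.04193×2.37×1828.8 = -81.70 mGal
Δg_SB(B) = 981393.01 − 981641.62 + 0.3086×950.2 − 0.04193×2.37×950.2 = -49.80 mGal
Difference = -49.80 − (-81.70) = 31.90 mGal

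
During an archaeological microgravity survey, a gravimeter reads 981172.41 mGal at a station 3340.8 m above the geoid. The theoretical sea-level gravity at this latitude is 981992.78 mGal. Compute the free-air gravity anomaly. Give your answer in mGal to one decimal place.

Free-air correction = 0.3086 × 3340.8 = 1030.97 mGal
Free-air anomaly = 981172.41 − 981992.78 + (1030.97) = 210.60 mGal

210.6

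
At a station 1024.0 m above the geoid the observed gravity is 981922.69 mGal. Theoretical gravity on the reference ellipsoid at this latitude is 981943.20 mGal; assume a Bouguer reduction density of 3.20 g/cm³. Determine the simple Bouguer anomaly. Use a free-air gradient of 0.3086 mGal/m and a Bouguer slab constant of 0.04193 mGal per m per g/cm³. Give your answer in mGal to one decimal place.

158.1

Free-air correction = 0.3086 × 1024.0 = 316.01 mGal
Free-air anomaly = 981922.69 − 981943.20 + (316.01) = 295.50 mGal
Bouguer slab correction = 0.04193 × 3.20 × 1024.0 = 137.40 mGal
Simple Bouguer anomaly = 295.50 − (137.40) = 158.10 mGal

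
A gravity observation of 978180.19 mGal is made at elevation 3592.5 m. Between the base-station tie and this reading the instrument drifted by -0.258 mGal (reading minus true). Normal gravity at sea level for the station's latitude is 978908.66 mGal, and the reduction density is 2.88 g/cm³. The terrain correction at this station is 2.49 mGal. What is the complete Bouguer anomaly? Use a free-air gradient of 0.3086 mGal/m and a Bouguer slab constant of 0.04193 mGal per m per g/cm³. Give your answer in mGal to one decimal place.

-50.9

Drift-corrected reading = 978180.19 − (-0.258) = 978180.448 mGal
Free-air correction = 0.3086 × 3592.5 = 1108.65 mGal
Free-air anomaly = 978180.448 − 978908.66 + (1108.65) = 380.438 mGal
Bouguer slab correction = 0.04193 × 2.88 × 3592.5 = 433.82 mGal
Simple Bouguer anomaly = 380.438 − (433.82) = -53.382 mGal
Complete Bouguer anomaly = -53.382 + 2.49 = -50.892 mGal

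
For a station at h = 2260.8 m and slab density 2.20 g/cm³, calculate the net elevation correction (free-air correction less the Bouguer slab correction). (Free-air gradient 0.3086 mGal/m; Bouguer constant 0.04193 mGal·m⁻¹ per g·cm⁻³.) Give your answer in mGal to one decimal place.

Combined gradient = 0.3086 − 0.04193 × 2.20 = 0.2163540 mGal/m
Combined elevation correction = 0.2163540 × 2260.8 = 489.1 mGal

489.1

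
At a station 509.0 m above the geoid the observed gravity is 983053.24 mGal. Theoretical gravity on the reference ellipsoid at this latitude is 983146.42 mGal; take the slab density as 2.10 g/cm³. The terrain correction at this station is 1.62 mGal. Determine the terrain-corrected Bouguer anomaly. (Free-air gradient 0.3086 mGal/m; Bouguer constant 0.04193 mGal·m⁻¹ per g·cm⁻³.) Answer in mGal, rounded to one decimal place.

Free-air correction = 0.3086 × 509.0 = 157.08 mGal
Free-air anomaly = 983053.24 − 983146.42 + (157.08) = 63.90 mGal
Bouguer slab correction = 0.04193 × 2.10 × 509.0 = 44.82 mGal
Simple Bouguer anomaly = 63.90 − (44.82) = 19.08 mGal
Complete Bouguer anomaly = 19.08 + 1.62 = 20.70 mGal

20.7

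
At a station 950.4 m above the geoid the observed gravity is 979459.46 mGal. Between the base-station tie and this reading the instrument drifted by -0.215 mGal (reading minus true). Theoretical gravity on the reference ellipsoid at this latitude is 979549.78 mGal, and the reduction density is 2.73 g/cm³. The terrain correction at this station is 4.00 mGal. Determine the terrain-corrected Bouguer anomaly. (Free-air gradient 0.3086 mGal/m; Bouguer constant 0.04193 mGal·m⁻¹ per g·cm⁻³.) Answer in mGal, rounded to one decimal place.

Drift-corrected reading = 979459.46 − (-0.215) = 979459.675 mGal
Free-air correction = 0.3086 × 950.4 = 293.29 mGal
Free-air anomaly = 979459.675 − 979549.78 + (293.29) = 203.185 mGal
Bouguer slab correction = 0.04193 × 2.73 × 950.4 = 108.79 mGal
Simple Bouguer anomaly = 203.185 − (108.79) = 94.395 mGal
Complete Bouguer anomaly = 94.395 + 4.00 = 98.395 mGal

98.4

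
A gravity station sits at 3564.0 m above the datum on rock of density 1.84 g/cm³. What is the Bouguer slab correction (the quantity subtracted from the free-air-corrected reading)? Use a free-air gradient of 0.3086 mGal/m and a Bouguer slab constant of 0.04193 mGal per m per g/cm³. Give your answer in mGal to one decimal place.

Bouguer slab correction = 0.04193 × 1.84 × 3564.0 = 275.0 mGal

275.0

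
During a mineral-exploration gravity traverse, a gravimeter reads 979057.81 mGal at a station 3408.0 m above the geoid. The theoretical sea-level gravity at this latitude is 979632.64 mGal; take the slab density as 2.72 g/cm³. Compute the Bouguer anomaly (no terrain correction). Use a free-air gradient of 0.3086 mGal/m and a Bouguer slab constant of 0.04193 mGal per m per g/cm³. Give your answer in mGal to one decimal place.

88.2

Free-air correction = 0.3086 × 3408.0 = 1051.71 mGal
Free-air anomaly = 979057.81 − 979632.64 + (1051.71) = 476.88 mGal
Bouguer slab correction = 0.04193 × 2.72 × 3408.0 = 388.68 mGal
Simple Bouguer anomaly = 476.88 − (388.68) = 88.20 mGal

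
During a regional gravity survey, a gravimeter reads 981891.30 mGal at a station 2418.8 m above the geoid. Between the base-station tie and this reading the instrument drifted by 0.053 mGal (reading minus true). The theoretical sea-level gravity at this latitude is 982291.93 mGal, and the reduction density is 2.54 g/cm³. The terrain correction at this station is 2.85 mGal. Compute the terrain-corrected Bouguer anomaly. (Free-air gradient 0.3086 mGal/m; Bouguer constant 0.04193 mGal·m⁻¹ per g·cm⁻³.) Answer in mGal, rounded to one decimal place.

Drift-corrected reading = 981891.30 − (0.053) = 981891.247 mGal
Free-air correction = 0.3086 × 2418.8 = 746.44 mGal
Free-air anomaly = 981891.247 − 982291.93 + (746.44) = 345.757 mGal
Bouguer slab correction = 0.04193 × 2.54 × 2418.8 = 257.61 mGal
Simple Bouguer anomaly = 345.757 − (257.61) = 88.147 mGal
Complete Bouguer anomaly = 88.147 + 2.85 = 90.997 mGal

91.0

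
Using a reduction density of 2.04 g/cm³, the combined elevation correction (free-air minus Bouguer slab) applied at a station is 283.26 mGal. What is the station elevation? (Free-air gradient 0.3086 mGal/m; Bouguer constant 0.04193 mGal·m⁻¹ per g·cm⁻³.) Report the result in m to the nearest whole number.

1270

Combined gradient = 0.3086 − 0.04193 × 2.04 = 0.2230628 mGal/m
h = 283.26 / 0.2230628 = 1269.87 m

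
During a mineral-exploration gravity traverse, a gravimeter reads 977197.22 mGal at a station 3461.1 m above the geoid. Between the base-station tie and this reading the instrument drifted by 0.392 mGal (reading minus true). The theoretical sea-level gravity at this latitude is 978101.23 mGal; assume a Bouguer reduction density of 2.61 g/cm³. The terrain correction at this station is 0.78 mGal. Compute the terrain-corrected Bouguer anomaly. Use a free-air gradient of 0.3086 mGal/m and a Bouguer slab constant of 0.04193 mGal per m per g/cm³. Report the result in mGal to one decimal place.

-214.3

Drift-corrected reading = 977197.22 − (0.392) = 977196.828 mGal
Free-air correction = 0.3086 × 3461.1 = 1068.10 mGal
Free-air anomaly = 977196.828 − 978101.23 + (1068.10) = 163.698 mGal
Bouguer slab correction = 0.04193 × 2.61 × 3461.1 = 378.77 mGal
Simple Bouguer anomaly = 163.698 − (378.77) = -215.072 mGal
Complete Bouguer anomaly = -215.072 + 0.78 = -214.292 mGal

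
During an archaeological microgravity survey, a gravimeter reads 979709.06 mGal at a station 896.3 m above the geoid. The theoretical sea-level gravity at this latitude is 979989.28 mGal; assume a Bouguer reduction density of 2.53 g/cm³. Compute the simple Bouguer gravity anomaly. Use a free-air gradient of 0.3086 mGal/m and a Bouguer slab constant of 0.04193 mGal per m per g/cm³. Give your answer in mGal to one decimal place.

Free-air correction = 0.3086 × 896.3 = 276.60 mGal
Free-air anomaly = 979709.06 − 979989.28 + (276.60) = -3.62 mGal
Bouguer slab correction = 0.04193 × 2.53 × 896.3 = 95.08 mGal
Simple Bouguer anomaly = -3.62 − (95.08) = -98.70 mGal

-98.7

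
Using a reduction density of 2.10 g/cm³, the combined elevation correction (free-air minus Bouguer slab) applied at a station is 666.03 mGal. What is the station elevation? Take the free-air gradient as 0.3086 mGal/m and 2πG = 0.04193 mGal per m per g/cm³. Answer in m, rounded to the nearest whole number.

3020

Combined gradient = 0.3086 − 0.04193 × 2.10 = 0.2205470 mGal/m
h = 666.03 / 0.2205470 = 3019.90 m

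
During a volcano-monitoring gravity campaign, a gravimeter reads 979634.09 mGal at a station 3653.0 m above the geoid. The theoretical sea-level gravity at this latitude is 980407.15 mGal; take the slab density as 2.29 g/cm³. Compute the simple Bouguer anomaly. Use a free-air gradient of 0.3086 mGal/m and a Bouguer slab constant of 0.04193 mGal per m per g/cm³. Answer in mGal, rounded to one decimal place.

3.5

Free-air correction = 0.3086 × 3653.0 = 1127.32 mGal
Free-air anomaly = 979634.09 − 980407.15 + (1127.32) = 354.26 mGal
Bouguer slab correction = 0.04193 × 2.29 × 3653.0 = 350.76 mGal
Simple Bouguer anomaly = 354.26 − (350.76) = 3.50 mGal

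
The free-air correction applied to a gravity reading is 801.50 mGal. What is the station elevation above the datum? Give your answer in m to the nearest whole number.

h = 801.50 / 0.3086 = 2597.21 m

2597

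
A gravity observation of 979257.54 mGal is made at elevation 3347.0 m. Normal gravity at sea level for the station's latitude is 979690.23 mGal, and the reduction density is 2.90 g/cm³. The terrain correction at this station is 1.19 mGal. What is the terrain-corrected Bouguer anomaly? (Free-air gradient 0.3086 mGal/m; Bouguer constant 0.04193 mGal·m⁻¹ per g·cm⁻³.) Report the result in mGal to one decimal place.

Free-air correction = 0.3086 × 3347.0 = 1032.88 mGal
Free-air anomaly = 979257.54 − 979690.23 + (1032.88) = 600.19 mGal
Bouguer slab correction = 0.04193 × 2.90 × 3347.0 = 406.99 mGal
Simple Bouguer anomaly = 600.19 − (406.99) = 193.20 mGal
Complete Bouguer anomaly = 193.20 + 1.19 = 194.39 mGal

194.4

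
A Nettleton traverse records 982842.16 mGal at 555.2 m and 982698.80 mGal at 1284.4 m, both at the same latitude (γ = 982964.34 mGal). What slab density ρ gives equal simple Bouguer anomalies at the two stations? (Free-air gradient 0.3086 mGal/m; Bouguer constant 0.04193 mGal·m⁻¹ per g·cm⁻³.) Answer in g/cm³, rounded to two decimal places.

2.67

Δg_obs = 982698.80 − 982842.16 = -143.36 mGal over Δh = 1284.4 − 555.2 = 729.2 m
Equal Bouguer anomalies ⇒ Δg_obs + (0.3086 − 0.04193ρ)·Δh = 0
0.3086 − 0.04193ρ = −Δg_obs/Δh = 0.19660
ρ = (0.3086 − 0.19660) / 0.04193 = 2.67 g/cm³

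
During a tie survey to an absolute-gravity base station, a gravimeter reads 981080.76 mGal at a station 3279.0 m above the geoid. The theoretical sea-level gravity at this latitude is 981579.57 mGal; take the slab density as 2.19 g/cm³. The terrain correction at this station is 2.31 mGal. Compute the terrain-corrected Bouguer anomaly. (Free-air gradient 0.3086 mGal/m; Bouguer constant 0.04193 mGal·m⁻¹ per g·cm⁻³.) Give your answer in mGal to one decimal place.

214.3

Free-air correction = 0.3086 × 3279.0 = 1011.90 mGal
Free-air anomaly = 981080.76 − 981579.57 + (1011.90) = 513.09 mGal
Bouguer slab correction = 0.04193 × 2.19 × 3279.0 = 301.10 mGal
Simple Bouguer anomaly = 513.09 − (301.10) = 211.99 mGal
Complete Bouguer anomaly = 211.99 + 2.31 = 214.30 mGal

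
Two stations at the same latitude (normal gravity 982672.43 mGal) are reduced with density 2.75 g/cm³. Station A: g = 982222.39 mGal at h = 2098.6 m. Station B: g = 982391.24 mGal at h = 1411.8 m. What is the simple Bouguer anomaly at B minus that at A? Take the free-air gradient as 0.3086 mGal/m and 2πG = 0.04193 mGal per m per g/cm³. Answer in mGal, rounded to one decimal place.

Δg_SB(A) = 982222.39 − 982672.43 + 0.3086×2098.6 − 0.04193×2.75×2098.6 = -44.40 mGal
Δg_SB(B) = 982391.24 − 982672.43 + 0.3086×1411.8 − 0.04193×2.75×1411.8 = -8.30 mGal
Difference = -8.30 − (-44.40) = 36.10 mGal

36.1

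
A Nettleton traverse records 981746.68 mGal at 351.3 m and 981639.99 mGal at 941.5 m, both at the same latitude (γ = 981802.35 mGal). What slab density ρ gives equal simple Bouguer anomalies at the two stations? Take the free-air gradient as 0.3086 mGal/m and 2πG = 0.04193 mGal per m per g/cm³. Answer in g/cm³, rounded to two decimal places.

3.05

Δg_obs = 981639.99 − 981746.68 = -106.69 mGal over Δh = 941.5 − 351.3 = 590.2 m
Equal Bouguer anomalies ⇒ Δg_obs + (0.3086 − 0.04193ρ)·Δh = 0
0.3086 − 0.04193ρ = −Δg_obs/Δh = 0.18077
ρ = (0.3086 − 0.18077) / 0.04193 = 3.05 g/cm³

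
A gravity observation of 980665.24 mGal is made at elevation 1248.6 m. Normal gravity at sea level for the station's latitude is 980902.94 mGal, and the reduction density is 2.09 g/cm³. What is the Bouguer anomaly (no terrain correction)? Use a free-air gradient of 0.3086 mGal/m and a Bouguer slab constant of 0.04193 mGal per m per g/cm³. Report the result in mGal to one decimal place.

Free-air correction = 0.3086 × 1248.6 = 385.32 mGal
Free-air anomaly = 980665.24 − 980902.94 + (385.32) = 147.62 mGal
Bouguer slab correction = 0.04193 × 2.09 × 1248.6 = 109.42 mGal
Simple Bouguer anomaly = 147.62 − (109.42) = 38.20 mGal

38.2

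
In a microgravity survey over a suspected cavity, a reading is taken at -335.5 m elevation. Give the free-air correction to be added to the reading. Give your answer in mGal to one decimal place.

Free-air correction = 0.3086 × -335.5 = -103.5 mGal

-103.5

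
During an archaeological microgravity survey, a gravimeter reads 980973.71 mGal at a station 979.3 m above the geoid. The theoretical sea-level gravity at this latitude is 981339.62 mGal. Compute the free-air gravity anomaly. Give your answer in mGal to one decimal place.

Free-air correction = 0.3086 × 979.3 = 302.21 mGal
Free-air anomaly = 980973.71 − 981339.62 + (302.21) = -63.70 mGal

-63.7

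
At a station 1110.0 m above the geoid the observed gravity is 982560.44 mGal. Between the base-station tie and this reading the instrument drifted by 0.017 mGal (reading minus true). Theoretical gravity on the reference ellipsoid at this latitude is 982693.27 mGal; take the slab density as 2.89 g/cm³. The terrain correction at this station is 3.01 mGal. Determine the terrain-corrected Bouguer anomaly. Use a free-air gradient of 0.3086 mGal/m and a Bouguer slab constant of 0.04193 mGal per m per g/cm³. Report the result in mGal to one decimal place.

78.2

Drift-corrected reading = 982560.44 − (0.017) = 982560.423 mGal
Free-air correction = 0.3086 × 1110.0 = 342.55 mGal
Free-air anomaly = 982560.423 − 982693.27 + (342.55) = 209.703 mGal
Bouguer slab correction = 0.04193 × 2.89 × 1110.0 = 134.51 mGal
Simple Bouguer anomaly = 209.703 − (134.51) = 75.193 mGal
Complete Bouguer anomaly = 75.193 + 3.01 = 78.203 mGal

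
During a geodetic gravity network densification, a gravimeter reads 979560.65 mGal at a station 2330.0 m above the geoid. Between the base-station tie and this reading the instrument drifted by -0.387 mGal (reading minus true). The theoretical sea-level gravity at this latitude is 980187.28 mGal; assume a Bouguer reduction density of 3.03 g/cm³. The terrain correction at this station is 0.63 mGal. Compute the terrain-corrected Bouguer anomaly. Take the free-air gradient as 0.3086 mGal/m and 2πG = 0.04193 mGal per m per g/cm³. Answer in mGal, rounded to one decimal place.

Drift-corrected reading = 979560.65 − (-0.387) = 979561.037 mGal
Free-air correction = 0.3086 × 2330.0 = 719.04 mGal
Free-air anomaly = 979561.037 − 980187.28 + (719.04) = 92.797 mGal
Bouguer slab correction = 0.04193 × 3.03 × 2330.0 = 296.02 mGal
Simple Bouguer anomaly = 92.797 − (296.02) = -203.223 mGal
Complete Bouguer anomaly = -203.223 + 0.63 = -202.593 mGal

-202.6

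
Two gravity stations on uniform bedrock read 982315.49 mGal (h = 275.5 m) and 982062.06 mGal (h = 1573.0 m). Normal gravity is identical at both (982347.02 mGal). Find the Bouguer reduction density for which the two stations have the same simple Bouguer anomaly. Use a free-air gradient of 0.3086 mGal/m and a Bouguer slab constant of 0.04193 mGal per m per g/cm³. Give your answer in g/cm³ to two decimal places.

Δg_obs = 982062.06 − 982315.49 = -253.43 mGal over Δh = 1573.0 − 275.5 = 1297.5 m
Equal Bouguer anomalies ⇒ Δg_obs + (0.3086 − 0.04193ρ)·Δh = 0
0.3086 − 0.04193ρ = −Δg_obs/Δh = 0.19532
ρ = (0.3086 − 0.19532) / 0.04193 = 2.70 g/cm³

2.70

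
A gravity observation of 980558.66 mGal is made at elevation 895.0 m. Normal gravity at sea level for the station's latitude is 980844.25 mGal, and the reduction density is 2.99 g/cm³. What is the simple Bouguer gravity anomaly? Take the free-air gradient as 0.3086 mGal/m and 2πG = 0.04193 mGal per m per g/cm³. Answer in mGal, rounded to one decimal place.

-121.6

Free-air correction = 0.3086 × 895.0 = 276.20 mGal
Free-air anomaly = 980558.66 − 980844.25 + (276.20) = -9.39 mGal
Bouguer slab correction = 0.04193 × 2.99 × 895.0 = 112.21 mGal
Simple Bouguer anomaly = -9.39 − (112.21) = -121.60 mGal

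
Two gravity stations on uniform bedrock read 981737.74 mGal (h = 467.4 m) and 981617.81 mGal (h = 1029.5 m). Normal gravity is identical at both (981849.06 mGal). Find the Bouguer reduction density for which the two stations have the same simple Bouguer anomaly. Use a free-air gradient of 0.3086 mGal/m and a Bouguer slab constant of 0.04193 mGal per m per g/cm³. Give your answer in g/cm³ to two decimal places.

2.27

Δg_obs = 981617.81 − 981737.74 = -119.93 mGal over Δh = 1029.5 − 467.4 = 562.1 m
Equal Bouguer anomalies ⇒ Δg_obs + (0.3086 − 0.04193ρ)·Δh = 0
0.3086 − 0.04193ρ = −Δg_obs/Δh = 0.21336
ρ = (0.3086 − 0.21336) / 0.04193 = 2.27 g/cm³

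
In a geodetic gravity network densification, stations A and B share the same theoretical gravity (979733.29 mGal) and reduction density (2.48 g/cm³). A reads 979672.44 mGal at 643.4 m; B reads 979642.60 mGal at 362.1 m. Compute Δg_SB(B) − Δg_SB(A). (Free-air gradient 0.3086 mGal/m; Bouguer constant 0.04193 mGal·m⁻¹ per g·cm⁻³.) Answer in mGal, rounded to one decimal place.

Δg_SB(A) = 979672.44 − 979733.29 + 0.3086×643.4 − 0.04193×2.48×643.4 = 70.80 mGal
Δg_SB(B) = 979642.60 − 979733.29 + 0.3086×362.1 − 0.04193×2.48×362.1 = -16.60 mGal
Difference = -16.60 − (70.80) = -87.40 mGal

-87.4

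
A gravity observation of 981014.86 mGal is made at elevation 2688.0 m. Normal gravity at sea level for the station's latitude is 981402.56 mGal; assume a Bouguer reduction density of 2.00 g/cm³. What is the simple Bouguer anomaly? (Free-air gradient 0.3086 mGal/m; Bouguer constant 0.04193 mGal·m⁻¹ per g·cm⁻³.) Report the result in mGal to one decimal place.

216.4

Free-air correction = 0.3086 × 2688.0 = 829.52 mGal
Free-air anomaly = 981014.86 − 981402.56 + (829.52) = 441.82 mGal
Bouguer slab correction = 0.04193 × 2.00 × 2688.0 = 225.42 mGal
Simple Bouguer anomaly = 441.82 − (225.42) = 216.40 mGal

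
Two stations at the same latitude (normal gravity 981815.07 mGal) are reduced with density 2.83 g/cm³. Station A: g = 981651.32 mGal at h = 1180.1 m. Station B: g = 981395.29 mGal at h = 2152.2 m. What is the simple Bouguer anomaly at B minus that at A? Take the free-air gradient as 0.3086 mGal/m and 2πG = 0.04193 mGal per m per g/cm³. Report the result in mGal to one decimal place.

-71.4

Δg_SB(A) = 981651.32 − 981815.07 + 0.3086×1180.1 − 0.04193×2.83×1180.1 = 60.40 mGal
Δg_SB(B) = 981395.29 − 981815.07 + 0.3086×2152.2 − 0.04193×2.83×2152.2 = -11.00 mGal
Difference = -11.00 − (60.40) = -71.40 mGal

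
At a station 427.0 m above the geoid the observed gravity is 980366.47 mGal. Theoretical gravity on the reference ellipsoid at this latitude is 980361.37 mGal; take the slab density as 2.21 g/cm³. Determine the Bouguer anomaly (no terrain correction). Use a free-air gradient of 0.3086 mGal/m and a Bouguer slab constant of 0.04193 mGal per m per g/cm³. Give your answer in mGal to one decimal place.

97.3

Free-air correction = 0.3086 × 427.0 = 131.77 mGal
Free-air anomaly = 980366.47 − 980361.37 + (131.77) = 136.87 mGal
Bouguer slab correction = 0.04193 × 2.21 × 427.0 = 39.57 mGal
Simple Bouguer anomaly = 136.87 − (39.57) = 97.30 mGal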